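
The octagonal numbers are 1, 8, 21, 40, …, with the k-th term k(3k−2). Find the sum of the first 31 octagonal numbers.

Σ i(3i−2) = 3Σi² − 2Σi over i = 1..31.
Σi = 496 and Σi² = 10416.
3·10416 − 2·496 = 30256.

30256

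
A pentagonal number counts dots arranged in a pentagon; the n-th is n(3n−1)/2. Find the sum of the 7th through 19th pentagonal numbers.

3484

Σ i(3i−1)/2 = (3Σi² − Σi) / 2 over i = 7..19.
Σi = 190 − 21 = 169 and Σi² = 2470 − 91 = 2379.
(3·2379 − 1·169) / 2 = 6968/2 = 3484.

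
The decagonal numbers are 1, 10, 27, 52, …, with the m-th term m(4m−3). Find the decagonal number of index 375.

561375

The 375th decagonal number is n(4n−3) with n = 375.
375·(4·375 − 3) = 375·1497 = 561375.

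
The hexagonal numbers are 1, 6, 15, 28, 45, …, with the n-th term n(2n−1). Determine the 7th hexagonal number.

91

7·(2·7 − 1) = 7·13 = 91.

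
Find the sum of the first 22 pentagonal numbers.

5566

Σ i(3i−1)/2 = (3Σi² − Σi) / 2 over i = 1..22.
Σi = 253 and Σi² = 3795.
(3·3795 − 1·253) / 2 = 11132/2 = 5566.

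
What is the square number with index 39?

The 39th square number is n² with n = 39.
39² = 1521.

1521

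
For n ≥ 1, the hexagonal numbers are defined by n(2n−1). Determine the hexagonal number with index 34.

The 34th hexagonal number is n(2n−1) with n = 34.
34·(2·34 − 1) = 34·67 = 2278.

2278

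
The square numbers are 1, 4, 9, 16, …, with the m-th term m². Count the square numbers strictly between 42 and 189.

7

The n-th square number is n².
Smallest index with value > 42: n = 7 (giving 49).
Largest index with value < 189: n = 13 (giving 169).
Indices 7 through 13: 7 terms.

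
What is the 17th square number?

The 17th square number is n² with n = 17.
17² = 289.

289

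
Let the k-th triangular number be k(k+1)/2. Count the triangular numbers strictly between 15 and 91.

7

The n-th triangular number is n(n+1)/2.
Smallest index with value > 15: n = 6 (giving 21).
Largest index with value < 91: n = 12 (giving 78).
Indices 6 through 12: 7 terms.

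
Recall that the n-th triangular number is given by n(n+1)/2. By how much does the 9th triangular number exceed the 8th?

Consecutive triangular numbers differ by n: T_{9} − T_{8} = 9.

9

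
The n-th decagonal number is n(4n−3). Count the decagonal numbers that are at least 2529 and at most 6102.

14

The n-th decagonal number is n(4n−3).
Smallest index with value ≥ 2529: n = 26 (giving 2626).
Largest index with value ≤ 6102: n = 39 (giving 5967).
Indices 26 through 39: 14 terms.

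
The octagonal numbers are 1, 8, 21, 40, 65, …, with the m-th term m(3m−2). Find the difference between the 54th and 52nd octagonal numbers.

632

54·(3·54 − 2) = 8640 and 52·(3·52 − 2) = 8008.
Difference: 8640 − 8008 = 632.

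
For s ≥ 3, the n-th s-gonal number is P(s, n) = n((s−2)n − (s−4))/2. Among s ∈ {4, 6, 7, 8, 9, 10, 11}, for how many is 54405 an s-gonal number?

2

s = 4: P(4, 233) = 54289 and P(4, 234) = 54756; 54405 is not s-gonal.
s = 6: P(6, 165) = 54285 and P(6, 166) = 54946; 54405 is not s-gonal.
s = 7: P(7, 147) = 53802 and P(7, 148) = 54538; 54405 is not s-gonal.
s = 8: P(8, 135) = 54405. ✓
s = 9: P(9, 125) = 54375 and P(9, 126) = 55251; 54405 is not s-gonal.
s = 10: P(10, 117) = 54405. ✓
s = 11: P(11, 110) = 54065 and P(11, 111) = 55056; 54405 is not s-gonal.
Hits: s ∈ {8, 10} → 2.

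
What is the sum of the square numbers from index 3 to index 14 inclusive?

1010

Σ_{i=3}^{14} i² = 1015 − 5 = 1010.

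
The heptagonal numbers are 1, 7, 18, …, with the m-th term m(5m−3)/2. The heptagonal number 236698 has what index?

Set n(5n−3)/2 = 236698, giving 5n² − 3n − 473396 = 0.
The discriminant is 9 + 40·236698 = 9467929, and √9467929 = 3077.
So n = (3 + 3077) / 10 = 3080/10 = 308.
Check: 308·(5·308 − 3)/2 = 236698. ✓

308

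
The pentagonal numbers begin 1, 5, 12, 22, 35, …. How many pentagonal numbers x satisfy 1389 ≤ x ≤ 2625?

The n-th pentagonal number is n(3n−1)/2.
Smallest index with value ≥ 1389: n = 31 (giving 1426).
Largest index with value ≤ 2625: n = 42 (giving 2625).
Indices 31 through 42: 12 terms.

12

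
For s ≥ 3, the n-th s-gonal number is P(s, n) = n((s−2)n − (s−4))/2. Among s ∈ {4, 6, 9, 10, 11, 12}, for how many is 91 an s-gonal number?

s = 4: P(4, 9) = 81 and P(4, 10) = 100; 91 is not s-gonal.
s = 6: P(6, 7) = 91. ✓
s = 9: P(9, 5) = 75 and P(9, 6) = 111; 91 is not s-gonal.
s = 10: P(10, 5) = 85 and P(10, 6) = 126; 91 is not s-gonal.
s = 11: P(11, 4) = 58 and P(11, 5) = 95; 91 is not s-gonal.
s = 12: P(12, 4) = 64 and P(12, 5) = 105; 91 is not s-gonal.
Hits: s ∈ {6} → 1.

1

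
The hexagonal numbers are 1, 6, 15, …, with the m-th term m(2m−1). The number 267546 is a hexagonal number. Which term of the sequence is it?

Set n(2n−1) = 267546, giving 2n² − n − 267546 = 0.
So n = (1 + 1463) / 4 = 1464/4 = 366.
Check: 366·(2·366 − 1) = 267546. ✓

366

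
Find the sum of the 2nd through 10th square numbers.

384

Σ_{i=2}^{10} i² = 385 − 1 = 384.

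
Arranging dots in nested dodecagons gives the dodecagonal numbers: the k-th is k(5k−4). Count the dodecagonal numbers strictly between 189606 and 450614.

105

The n-th dodecagonal number is n(5n−4).
Smallest index with value > 189606: n = 196 (giving 191296).
Largest index with value < 450614: n = 300 (giving 448800).
Indices 196 through 300: 105 terms.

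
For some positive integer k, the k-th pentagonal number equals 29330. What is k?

Set n(3n−1)/2 = 29330, giving 3n² − n − 58660 = 0.
So n = (1 + 839) / 6 = 840/6 = 140.
Check: 140·(3·140 − 1)/2 = 29330. ✓

140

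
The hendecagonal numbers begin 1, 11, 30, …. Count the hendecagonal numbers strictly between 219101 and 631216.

The n-th hendecagonal number is n(9n−7)/2.
Smallest index with value > 219101: n = 222 (giving 221001).
Largest index with value < 631216: n = 374 (giving 628133).
Indices 222 through 374: 153 terms.

153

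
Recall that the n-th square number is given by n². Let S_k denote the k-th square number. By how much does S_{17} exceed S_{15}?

17² = 289 and 15² = 225.
Difference: 289 − 225 = 64.

64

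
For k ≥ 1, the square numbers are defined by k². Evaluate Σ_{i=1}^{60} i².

Σ_{i=1}^{60} i² = 60·61·121/6 = 73810.

73810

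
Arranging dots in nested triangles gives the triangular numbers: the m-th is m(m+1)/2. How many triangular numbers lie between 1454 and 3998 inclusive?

35

The n-th triangular number is n(n+1)/2.
Smallest index with value ≥ 1454: n = 54 (giving 1485).
Largest index with value ≤ 3998: n = 88 (giving 3916).
Indices 54 through 88: 35 terms.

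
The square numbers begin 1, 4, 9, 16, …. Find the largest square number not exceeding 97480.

97344

Solve n² ≤ 97480 for integer n.
n = 312 gives 97344 ≤ 97480, while n = 313 gives 97969 > 97480; so the answer is 97344.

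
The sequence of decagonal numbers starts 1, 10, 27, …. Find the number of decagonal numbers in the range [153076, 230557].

The n-th decagonal number is n(4n−3).
Smallest index with value ≥ 153076: n = 196 (giving 153076).
Largest index with value ≤ 230557: n = 240 (giving 229680).
Indices 196 through 240: 45 terms.

45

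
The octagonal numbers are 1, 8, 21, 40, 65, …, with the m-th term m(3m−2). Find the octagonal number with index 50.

The 50th octagonal number is n(3n−2) with n = 50.
50·(3·50 − 2) = 50·148 = 7400.

7400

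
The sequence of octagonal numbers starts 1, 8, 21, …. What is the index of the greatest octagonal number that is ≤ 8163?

52

Solve n(3n−2) ≤ 8163 for integer n.
n = 52 gives 8008 ≤ 8163, while n = 53 gives 8321 > 8163; so the answer is index 52.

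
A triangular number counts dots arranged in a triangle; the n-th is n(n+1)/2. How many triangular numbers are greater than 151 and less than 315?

8

The n-th triangular number is n(n+1)/2.
Smallest index with value > 151: n = 17 (giving 153).
Largest index with value < 315: n = 24 (giving 300).
Indices 17 through 24: 8 terms.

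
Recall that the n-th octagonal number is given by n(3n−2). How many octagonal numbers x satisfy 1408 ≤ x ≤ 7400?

The n-th octagonal number is n(3n−2).
Smallest index with value ≥ 1408: n = 22 (giving 1408).
Largest index with value ≤ 7400: n = 50 (giving 7400).
Indices 22 through 50: 29 terms.

29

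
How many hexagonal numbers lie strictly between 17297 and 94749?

124

The n-th hexagonal number is n(2n−1).
Smallest index with value > 17297: n = 94 (giving 17578).
Largest index with value < 94749: n = 217 (giving 93961).
Indices 94 through 217: 124 terms.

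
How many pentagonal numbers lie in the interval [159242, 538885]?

274

The n-th pentagonal number is n(3n−1)/2.
Smallest index with value ≥ 159242: n = 326 (giving 159251).
Largest index with value ≤ 538885: n = 599 (giving 537902).
Indices 326 through 599: 274 terms.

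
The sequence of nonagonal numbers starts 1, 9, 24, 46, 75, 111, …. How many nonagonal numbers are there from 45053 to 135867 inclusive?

84

The n-th nonagonal number is n(7n−5)/2.
Smallest index with value ≥ 45053: n = 114 (giving 45201).
Largest index with value ≤ 135867: n = 197 (giving 135339).
Indices 114 through 197: 84 terms.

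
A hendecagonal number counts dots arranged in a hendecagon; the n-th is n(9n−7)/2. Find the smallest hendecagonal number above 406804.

Solve n(9n−7)/2 > 406804 for integer n.
The largest n with value ≤ 406804 is 301 (since 406651 ≤ 406804 < 409361), so the first above is n = 302, value 409361.

409361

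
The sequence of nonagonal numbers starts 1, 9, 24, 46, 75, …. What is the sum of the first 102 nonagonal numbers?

1243210

Σ i(7i−5)/2 = (7Σi² − 5Σi) / 2 over i = 1..102.
Σi = 5253 and Σi² = 358955.
(7·358955 − 5·5253) / 2 = 2486420/2 = 1243210.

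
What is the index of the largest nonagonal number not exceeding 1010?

Solve n(7n−5)/2 ≤ 1010 for integer n.
n = 17 gives 969 ≤ 1010, while n = 18 gives 1089 > 1010; so the answer is index 17.

17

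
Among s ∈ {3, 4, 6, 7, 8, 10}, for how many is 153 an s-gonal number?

s = 3: P(3, 17) = 153. ✓
s = 4: P(4, 12) = 144 and P(4, 13) = 169; 153 is not s-gonal.
s = 6: P(6, 9) = 153. ✓
s = 7: P(7, 8) = 148 and P(7, 9) = 189; 153 is not s-gonal.
s = 8: P(8, 7) = 133 and P(8, 8) = 176; 153 is not s-gonal.
s = 10: P(10, 6) = 126 and P(10, 7) = 175; 153 is not s-gonal.
Hits: s ∈ {3, 6} → 2.

2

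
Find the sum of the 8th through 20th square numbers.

Σ_{i=8}^{20} i² = 2870 − 140 = 2730.

2730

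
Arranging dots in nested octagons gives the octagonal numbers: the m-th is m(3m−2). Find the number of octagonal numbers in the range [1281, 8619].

33

The n-th octagonal number is n(3n−2).
Smallest index with value ≥ 1281: n = 21 (giving 1281).
Largest index with value ≤ 8619: n = 53 (giving 8321).
Indices 21 through 53: 33 terms.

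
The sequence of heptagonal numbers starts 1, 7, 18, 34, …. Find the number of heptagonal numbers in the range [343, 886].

7

The n-th heptagonal number is n(5n−3)/2.
Smallest index with value ≥ 343: n = 13 (giving 403).
Largest index with value ≤ 886: n = 19 (giving 874).
Indices 13 through 19: 7 terms.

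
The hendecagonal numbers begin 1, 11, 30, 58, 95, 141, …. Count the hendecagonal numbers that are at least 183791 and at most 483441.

126

The n-th hendecagonal number is n(9n−7)/2.
Smallest index with value ≥ 183791: n = 203 (giving 184730).
Largest index with value ≤ 483441: n = 328 (giving 482980).
Indices 203 through 328: 126 terms.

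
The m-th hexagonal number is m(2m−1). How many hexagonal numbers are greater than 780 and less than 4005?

The n-th hexagonal number is n(2n−1).
Smallest index with value > 780: n = 21 (giving 861).
Largest index with value < 4005: n = 44 (giving 3828).
Indices 21 through 44: 24 terms.

24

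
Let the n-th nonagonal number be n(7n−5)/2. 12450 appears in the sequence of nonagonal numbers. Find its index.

Set n(7n−5)/2 = 12450, giving 7n² − 5n − 24900 = 0.
So n = (5 + 835) / 14 = 840/14 = 60.
Check: 60·(7·60 − 5)/2 = 12450. ✓

60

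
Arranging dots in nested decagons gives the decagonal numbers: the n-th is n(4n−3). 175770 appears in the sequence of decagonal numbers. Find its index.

Set n(4n−3) = 175770, giving 4n² − 3n − 175770 = 0.
The discriminant is 9 + 16·175770 = 2812329, and √2812329 = 1677.
So n = (3 + 1677) / 8 = 1680/8 = 210.

210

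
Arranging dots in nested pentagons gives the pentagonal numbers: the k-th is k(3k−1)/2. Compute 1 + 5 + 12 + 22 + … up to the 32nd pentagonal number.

Σ i(3i−1)/2 = (3Σi² − Σi) / 2 over i = 1..32.
Σi = 528 and Σi² = 11440.
(3·11440 − 1·528) / 2 = 33792/2 = 16896.

16896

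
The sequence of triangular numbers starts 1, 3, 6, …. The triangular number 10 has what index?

Set n(n+1)/2 = 10, giving n² + n − 20 = 0.
The discriminant is 1 + 8·10 = 81, and √81 = 9.
So n = (-1 + 9) / 2 = 8/2 = 4.
Check: 4·5/2 = 10. ✓

4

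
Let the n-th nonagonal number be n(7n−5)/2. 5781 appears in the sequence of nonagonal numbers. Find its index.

Set n(7n−5)/2 = 5781, giving 7n² − 5n − 11562 = 0.
So n = (5 + 569) / 14 = 574/14 = 41.
Check: 41·(7·41 − 5)/2 = 5781. ✓

41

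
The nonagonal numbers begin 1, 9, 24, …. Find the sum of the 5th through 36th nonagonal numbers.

Σ i(7i−5)/2 = (7Σi² − 5Σi) / 2 over i = 5..36.
Σi = 666 − 10 = 656 and Σi² = 16206 − 30 = 16176.
(7·16176 − 5·656) / 2 = 109952/2 = 54976.

54976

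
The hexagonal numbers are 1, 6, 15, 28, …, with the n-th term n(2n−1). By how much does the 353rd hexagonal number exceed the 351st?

353·(2·353 − 1) = 248865 and 351·(2·351 − 1) = 246051.
Difference: 248865 − 246051 = 2814.

2814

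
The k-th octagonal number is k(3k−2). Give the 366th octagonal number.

The 366th octagonal number is n(3n−2) with n = 366.
366·(3·366 − 2) = 366·1096 = 401136.

401136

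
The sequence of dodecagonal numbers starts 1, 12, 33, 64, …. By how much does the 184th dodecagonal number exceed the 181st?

5463

184·(5·184 − 4) = 168544 and 181·(5·181 − 4) = 163081.
Difference: 168544 − 163081 = 5463.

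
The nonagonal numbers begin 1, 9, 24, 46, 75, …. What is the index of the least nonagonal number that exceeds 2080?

Solve n(7n−5)/2 > 2080 for integer n.
The largest n with value ≤ 2080 is 24 (since 1956 ≤ 2080 < 2125), so the first above is n = 25, value 2125.

25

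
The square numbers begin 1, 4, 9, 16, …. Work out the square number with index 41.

1681

41² = 1681.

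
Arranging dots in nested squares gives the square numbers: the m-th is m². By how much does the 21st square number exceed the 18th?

117

21² = 441 and 18² = 324.
Difference: 441 − 324 = 117.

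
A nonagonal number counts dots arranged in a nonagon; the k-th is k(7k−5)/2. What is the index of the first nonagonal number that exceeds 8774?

Solve n(7n−5)/2 > 8774 for integer n.
The largest n with value ≤ 8774 is 50 (since 8625 ≤ 8774 < 8976), so the first above is n = 51, value 8976.

51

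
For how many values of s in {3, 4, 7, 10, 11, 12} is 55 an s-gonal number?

2

s = 3: P(3, 10) = 55. ✓
s = 4: P(4, 7) = 49 and P(4, 8) = 64; 55 is not s-gonal.
s = 7: P(7, 5) = 55. ✓
s = 10: P(10, 4) = 52 and P(10, 5) = 85; 55 is not s-gonal.
s = 11: P(11, 3) = 30 and P(11, 4) = 58; 55 is not s-gonal.
s = 12: P(12, 3) = 33 and P(12, 4) = 64; 55 is not s-gonal.
Hits: s ∈ {3, 7} → 2.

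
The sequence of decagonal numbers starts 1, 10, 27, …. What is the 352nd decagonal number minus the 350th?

5610

352·(4·352 − 3) = 494560 and 350·(4·350 − 3) = 488950.
Difference: 494560 − 488950 = 5610.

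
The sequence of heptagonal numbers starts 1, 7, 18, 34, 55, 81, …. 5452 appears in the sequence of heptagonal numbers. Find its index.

Set n(5n−3)/2 = 5452, giving 5n² − 3n − 10904 = 0.
The discriminant is 9 + 40·5452 = 218089, and √218089 = 467.
So n = (3 + 467) / 10 = 470/10 = 47.
Check: 47·(5·47 − 3)/2 = 5452. ✓

47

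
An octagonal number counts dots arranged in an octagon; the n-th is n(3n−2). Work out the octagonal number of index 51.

7701

51·(3·51 − 2) = 51·151 = 7701.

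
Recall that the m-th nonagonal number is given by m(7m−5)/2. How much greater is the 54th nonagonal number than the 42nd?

4002

54·(7·54 − 5)/2 = 10071 and 42·(7·42 − 5)/2 = 6069.
Difference: 10071 − 6069 = 4002.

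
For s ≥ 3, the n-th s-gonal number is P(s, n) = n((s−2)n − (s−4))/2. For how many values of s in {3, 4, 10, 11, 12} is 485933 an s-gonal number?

s = 3: P(3, 985) = 485605 and P(3, 986) = 486591; 485933 is not s-gonal.
s = 4: P(4, 697) = 485809 and P(4, 698) = 487204; 485933 is not s-gonal.
s = 10: P(10, 348) = 483372 and P(10, 349) = 486157; 485933 is not s-gonal.
s = 11: P(11, 329) = 485933. ✓
s = 12: P(12, 312) = 485472 and P(12, 313) = 488593; 485933 is not s-gonal.
Hits: s ∈ {11} → 1.

1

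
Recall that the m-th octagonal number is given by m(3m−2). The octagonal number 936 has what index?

18

Set n(3n−2) = 936, giving 3n² − 2n − 936 = 0.
So n = (2 + 106) / 6 = 108/6 = 18.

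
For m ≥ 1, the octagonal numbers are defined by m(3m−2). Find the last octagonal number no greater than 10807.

Solve n(3n−2) ≤ 10807 for integer n.
n = 60 gives 10680 ≤ 10807, while n = 61 gives 11041 > 10807; so the answer is 10680.

10680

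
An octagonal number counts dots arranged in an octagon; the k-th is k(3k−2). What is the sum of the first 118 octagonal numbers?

1649935

Σ i(3i−2) = 3Σi² − 2Σi over i = 1..118.
Σi = 7021 and Σi² = 554659.
3·554659 − 2·7021 = 1649935.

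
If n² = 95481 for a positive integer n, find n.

We need n² = 95481, so n = √95481 = 309.

309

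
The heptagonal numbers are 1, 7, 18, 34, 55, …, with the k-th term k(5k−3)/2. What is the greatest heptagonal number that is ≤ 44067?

Solve n(5n−3)/2 ≤ 44067 for integer n.
n = 133 gives 44023 ≤ 44067, while n = 134 gives 44689 > 44067; so the answer is 44023.

44023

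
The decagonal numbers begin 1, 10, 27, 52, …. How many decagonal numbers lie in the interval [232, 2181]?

The n-th decagonal number is n(4n−3).
Smallest index with value ≥ 232: n = 8 (giving 232).
Largest index with value ≤ 2181: n = 23 (giving 2047).
Indices 8 through 23: 16 terms.

16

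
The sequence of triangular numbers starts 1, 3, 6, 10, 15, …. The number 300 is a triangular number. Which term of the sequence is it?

Set n(n+1)/2 = 300, giving n² + n − 600 = 0.
So n = (-1 + 49) / 2 = 48/2 = 24.

24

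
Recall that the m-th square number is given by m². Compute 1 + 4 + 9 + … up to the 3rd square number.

Σ_{i=1}^{3} i² = 3·4·7/6 = 14.

14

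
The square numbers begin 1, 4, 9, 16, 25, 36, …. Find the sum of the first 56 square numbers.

Σ_{i=1}^{56} i² = 56·57·113/6 = 60116.

60116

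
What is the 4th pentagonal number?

The 4th pentagonal number is n(3n−1)/2 with n = 4.
4·(3·4 − 1)/2 = 4·11/2 = 22.

22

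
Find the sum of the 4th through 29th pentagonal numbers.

12597

Σ i(3i−1)/2 = (3Σi² − Σi) / 2 over i = 4..29.
Σi = 435 − 6 = 429 and Σi² = 8555 − 14 = 8541.
(3·8541 − 1·429) / 2 = 25194/2 = 12597.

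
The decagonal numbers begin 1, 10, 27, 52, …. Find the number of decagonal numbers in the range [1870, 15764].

42

The n-th decagonal number is n(4n−3).
Smallest index with value ≥ 1870: n = 22 (giving 1870).
Largest index with value ≤ 15764: n = 63 (giving 15687).
Indices 22 through 63: 42 terms.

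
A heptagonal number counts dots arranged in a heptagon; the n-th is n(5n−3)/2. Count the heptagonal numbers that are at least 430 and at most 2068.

The n-th heptagonal number is n(5n−3)/2.
Smallest index with value ≥ 430: n = 14 (giving 469).
Largest index with value ≤ 2068: n = 29 (giving 2059).
Indices 14 through 29: 16 terms.

16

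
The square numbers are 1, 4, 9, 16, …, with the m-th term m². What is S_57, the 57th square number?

3249

57² = 3249.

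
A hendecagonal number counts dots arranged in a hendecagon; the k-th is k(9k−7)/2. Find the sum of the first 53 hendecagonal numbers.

224667

Σ i(9i−7)/2 = (9Σi² − 7Σi) / 2 over i = 1..53.
Σi = 1431 and Σi² = 51039.
(9·51039 − 7·1431) / 2 = 449334/2 = 224667.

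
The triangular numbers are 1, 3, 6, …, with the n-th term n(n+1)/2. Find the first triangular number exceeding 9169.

9180

Solve n(n+1)/2 > 9169 for integer n.
The largest n with value ≤ 9169 is 134 (since 9045 ≤ 9169 < 9180), so the first above is n = 135, value 9180.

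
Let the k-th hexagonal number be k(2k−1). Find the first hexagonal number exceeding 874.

Solve n(2n−1) > 874 for integer n.
The largest n with value ≤ 874 is 21 (since 861 ≤ 874 < 946), so the first above is n = 22, value 946.

946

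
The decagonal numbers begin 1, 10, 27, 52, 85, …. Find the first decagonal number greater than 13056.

13282

Solve n(4n−3) > 13056 for integer n.
The largest n with value ≤ 13056 is 57 (since 12825 ≤ 13056 < 13282), so the first above is n = 58, value 13282.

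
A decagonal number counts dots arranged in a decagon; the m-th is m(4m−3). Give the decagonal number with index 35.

35·(4·35 − 3) = 35·137 = 4795.

4795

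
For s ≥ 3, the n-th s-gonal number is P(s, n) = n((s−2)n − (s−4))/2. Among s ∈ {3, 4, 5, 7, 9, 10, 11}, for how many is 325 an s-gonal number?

s = 3: P(3, 25) = 325. ✓
s = 4: P(4, 18) = 324 and P(4, 19) = 361; 325 is not s-gonal.
s = 5: P(5, 14) = 287 and P(5, 15) = 330; 325 is not s-gonal.
s = 7: P(7, 11) = 286 and P(7, 12) = 342; 325 is not s-gonal.
s = 9: P(9, 10) = 325. ✓
s = 10: P(10, 9) = 297 and P(10, 10) = 370; 325 is not s-gonal.
s = 11: P(11, 8) = 260 and P(11, 9) = 333; 325 is not s-gonal.
Hits: s ∈ {3, 9} → 2.

2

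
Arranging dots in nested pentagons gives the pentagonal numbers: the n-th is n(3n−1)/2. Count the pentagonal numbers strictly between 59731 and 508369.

383

The n-th pentagonal number is n(3n−1)/2.
Smallest index with value > 59731: n = 200 (giving 59900).
Largest index with value < 508369: n = 582 (giving 507795).
Indices 200 through 582: 383 terms.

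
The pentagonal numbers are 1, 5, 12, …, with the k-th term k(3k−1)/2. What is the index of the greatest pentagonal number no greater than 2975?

Solve n(3n−1)/2 ≤ 2975 for integer n.
n = 44 gives 2882 ≤ 2975, while n = 45 gives 3015 > 2975; so the answer is index 44.

44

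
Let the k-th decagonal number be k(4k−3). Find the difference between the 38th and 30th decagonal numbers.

38·(4·38 − 3) = 5662 and 30·(4·30 − 3) = 3510.
Difference: 5662 − 3510 = 2152.

2152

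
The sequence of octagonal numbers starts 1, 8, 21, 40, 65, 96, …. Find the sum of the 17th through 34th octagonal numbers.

35649

Σ i(3i−2) = 3Σi² − 2Σi over i = 17..34.
Σi = 595 − 136 = 459 and Σi² = 13685 − 1496 = 12189.
3·12189 − 2·459 = 35649.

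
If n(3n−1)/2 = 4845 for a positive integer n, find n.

Set n(3n−1)/2 = 4845, giving 3n² − n − 9690 = 0.
The discriminant is 1 + 24·4845 = 116281, and √116281 = 341.
So n = (1 + 341) / 6 = 342/6 = 57.
Check: 57·(3·57 − 1)/2 = 4845. ✓

57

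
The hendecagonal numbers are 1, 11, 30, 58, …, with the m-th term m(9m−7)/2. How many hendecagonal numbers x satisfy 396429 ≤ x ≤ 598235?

The n-th hendecagonal number is n(9n−7)/2.
Smallest index with value ≥ 396429: n = 298 (giving 398575).
Largest index with value ≤ 598235: n = 365 (giving 598235).
Indices 298 through 365: 68 terms.

68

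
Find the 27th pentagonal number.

27·(3·27 − 1)/2 = 27·80/2 = 27·40 = 1080.

1080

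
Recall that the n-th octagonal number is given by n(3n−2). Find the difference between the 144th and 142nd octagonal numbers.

144·(3·144 − 2) = 61920 and 142·(3·142 − 2) = 60208.
Difference: 61920 − 60208 = 1712.

1712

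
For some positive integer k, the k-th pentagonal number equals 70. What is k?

Set n(3n−1)/2 = 70, giving 3n² − n − 140 = 0.
So n = (1 + 41) / 6 = 42/6 = 7.
Check: 7·(3·7 − 1)/2 = 70. ✓

7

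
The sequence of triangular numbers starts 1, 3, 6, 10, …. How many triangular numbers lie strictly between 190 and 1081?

The n-th triangular number is n(n+1)/2.
Smallest index with value > 190: n = 20 (giving 210).
Largest index with value < 1081: n = 45 (giving 1035).
Indices 20 through 45: 26 terms.

26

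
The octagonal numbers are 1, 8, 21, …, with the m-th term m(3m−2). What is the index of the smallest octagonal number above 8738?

55

Solve n(3n−2) > 8738 for integer n.
The largest n with value ≤ 8738 is 54 (since 8640 ≤ 8738 < 8965), so the first above is n = 55, value 8965.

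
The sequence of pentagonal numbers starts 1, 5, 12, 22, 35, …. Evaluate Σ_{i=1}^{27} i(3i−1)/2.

10206

Σ i(3i−1)/2 = (3Σi² − Σi) / 2 over i = 1..27.
Σi = 378 and Σi² = 6930.
(3·6930 − 1·378) / 2 = 20412/2 = 10206.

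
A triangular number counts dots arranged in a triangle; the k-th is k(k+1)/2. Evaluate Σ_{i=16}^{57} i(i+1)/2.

Σ i(i+1)/2 = (Σi² + Σi) / 2 over i = 16..57.
Σi = 1653 − 120 = 1533 and Σi² = 63365 − 1240 = 62125.
(1·62125 + 1·1533) / 2 = 63658/2 = 31829.

31829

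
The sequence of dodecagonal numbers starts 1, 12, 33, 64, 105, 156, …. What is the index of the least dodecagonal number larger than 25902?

73

Solve n(5n−4) > 25902 for integer n.
The largest n with value ≤ 25902 is 72 (since 25632 ≤ 25902 < 26353), so the first above is n = 73, value 26353.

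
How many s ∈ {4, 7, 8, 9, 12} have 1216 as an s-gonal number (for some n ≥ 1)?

2

s = 4: P(4, 34) = 1156 and P(4, 35) = 1225; 1216 is not s-gonal.
s = 7: P(7, 22) = 1177 and P(7, 23) = 1288; 1216 is not s-gonal.
s = 8: P(8, 20) = 1160 and P(8, 21) = 1281; 1216 is not s-gonal.
s = 9: P(9, 19) = 1216. ✓
s = 12: P(12, 16) = 1216. ✓
Hits: s ∈ {9, 12} → 2.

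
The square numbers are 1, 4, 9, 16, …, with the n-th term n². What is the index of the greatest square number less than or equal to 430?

Solve n² ≤ 430 for integer n.
n = 20 gives 400 ≤ 430, while n = 21 gives 441 > 430; so the answer is index 20.

20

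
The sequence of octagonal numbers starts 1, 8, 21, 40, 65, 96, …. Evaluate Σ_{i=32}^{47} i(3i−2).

74648

Σ i(3i−2) = 3Σi² − 2Σi over i = 32..47.
Σi = 1128 − 496 = 632 and Σi² = 35720 − 10416 = 25304.
3·25304 − 2·632 = 74648.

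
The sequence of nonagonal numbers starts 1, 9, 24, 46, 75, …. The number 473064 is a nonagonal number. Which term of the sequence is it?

Set n(7n−5)/2 = 473064, giving 7n² − 5n − 946128 = 0.
So n = (5 + 5147) / 14 = 5152/14 = 368.

368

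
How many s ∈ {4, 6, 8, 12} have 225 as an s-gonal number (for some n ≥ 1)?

2

s = 4: P(4, 15) = 225. ✓
s = 6: P(6, 10) = 190 and P(6, 11) = 231; 225 is not s-gonal.
s = 8: P(8, 9) = 225. ✓
s = 12: P(12, 7) = 217 and P(12, 8) = 288; 225 is not s-gonal.
Hits: s ∈ {4, 8} → 2.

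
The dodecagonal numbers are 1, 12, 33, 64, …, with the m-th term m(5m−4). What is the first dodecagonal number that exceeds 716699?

Solve n(5n−4) > 716699 for integer n.
The largest n with value ≤ 716699 is 379 (since 716689 ≤ 716699 < 720480), so the first above is n = 380, value 720480.

720480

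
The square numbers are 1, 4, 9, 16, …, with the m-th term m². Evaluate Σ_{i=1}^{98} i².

Σ_{i=1}^{98} i² = 98·99·197/6 = 318549.

318549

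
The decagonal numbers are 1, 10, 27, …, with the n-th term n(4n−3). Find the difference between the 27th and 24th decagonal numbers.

27·(4·27 − 3) = 2835 and 24·(4·24 − 3) = 2232.
Difference: 2835 − 2232 = 603.

603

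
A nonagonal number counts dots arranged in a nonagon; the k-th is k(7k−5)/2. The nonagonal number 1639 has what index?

22

Set n(7n−5)/2 = 1639, giving 7n² − 5n − 3278 = 0.
The discriminant is 25 + 56·1639 = 91809, and √91809 = 303.
So n = (5 + 303) / 14 = 308/14 = 22.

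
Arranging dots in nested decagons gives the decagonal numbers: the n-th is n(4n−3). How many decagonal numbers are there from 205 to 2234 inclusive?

17

The n-th decagonal number is n(4n−3).
Smallest index with value ≥ 205: n = 8 (giving 232).
Largest index with value ≤ 2234: n = 24 (giving 2232).
Indices 8 through 24: 17 terms.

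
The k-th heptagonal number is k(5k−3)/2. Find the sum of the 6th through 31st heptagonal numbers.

25181

Σ i(5i−3)/2 = (5Σi² − 3Σi) / 2 over i = 6..31.
Σi = 496 − 15 = 481 and Σi² = 10416 − 55 = 10361.
(5·10361 − 3·481) / 2 = 50362/2 = 25181.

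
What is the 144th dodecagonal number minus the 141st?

144·(5·144 − 4) = 103104 and 141·(5·141 − 4) = 98841.
Difference: 103104 − 98841 = 4263.

4263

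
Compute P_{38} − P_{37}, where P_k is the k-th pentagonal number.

Consecutive pentagonal numbers differ by 3n − 2: here 3·38 − 2 = 112.

112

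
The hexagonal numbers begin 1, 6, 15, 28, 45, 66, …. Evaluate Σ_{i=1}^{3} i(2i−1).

22

Σ i(2i−1) = 2Σi² − Σi over i = 1..3.
Σi = 6 and Σi² = 14.
2·14 − 1·6 = 22.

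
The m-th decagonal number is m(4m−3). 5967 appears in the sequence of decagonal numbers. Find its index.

39

Set n(4n−3) = 5967, giving 4n² − 3n − 5967 = 0.
The discriminant is 9 + 16·5967 = 95481, and √95481 = 309.
So n = (3 + 309) / 8 = 312/8 = 39.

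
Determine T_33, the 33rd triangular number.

The 33rd triangular number is n(n+1)/2 with n = 33.
33·34/2 = 1122/2 = 561.

561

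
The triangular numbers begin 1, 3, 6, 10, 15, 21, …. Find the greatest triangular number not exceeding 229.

210

Solve n(n+1)/2 ≤ 229 for integer n.
n = 20 gives 210 ≤ 229, while n = 21 gives 231 > 229; so the answer is 210.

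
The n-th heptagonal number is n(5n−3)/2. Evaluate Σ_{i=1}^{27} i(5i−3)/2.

Σ i(5i−3)/2 = (5Σi² − 3Σi) / 2 over i = 1..27.
Σi = 378 and Σi² = 6930.
(5·6930 − 3·378) / 2 = 33516/2 = 16758.

16758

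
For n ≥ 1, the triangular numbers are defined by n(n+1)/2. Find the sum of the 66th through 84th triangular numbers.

Σ i(i+1)/2 = (Σi² + Σi) / 2 over i = 66..84.
Σi = 3570 − 2145 = 1425 and Σi² = 201110 − 93665 = 107445.
(1·107445 + 1·1425) / 2 = 108870/2 = 54435.

54435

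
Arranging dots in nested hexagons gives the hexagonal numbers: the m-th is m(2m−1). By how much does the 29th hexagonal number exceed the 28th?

113

Consecutive hexagonal numbers differ by 4n − 3: here 4·29 − 3 = 113.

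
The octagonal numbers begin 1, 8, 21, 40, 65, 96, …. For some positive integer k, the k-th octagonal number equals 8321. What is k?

Set n(3n−2) = 8321, giving 3n² − 2n − 8321 = 0.
The discriminant is 4 + 12·8321 = 99856, and √99856 = 316.
So n = (2 + 316) / 6 = 318/6 = 53.
Check: 53·(3·53 − 2) = 8321. ✓

53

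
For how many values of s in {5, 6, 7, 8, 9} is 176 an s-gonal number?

s = 5: P(5, 11) = 176. ✓
s = 6: P(6, 9) = 153 and P(6, 10) = 190; 176 is not s-gonal.
s = 7: P(7, 8) = 148 and P(7, 9) = 189; 176 is not s-gonal.
s = 8: P(8, 8) = 176. ✓
s = 9: P(9, 7) = 154 and P(9, 8) = 204; 176 is not s-gonal.
Hits: s ∈ {5, 8} → 2.

2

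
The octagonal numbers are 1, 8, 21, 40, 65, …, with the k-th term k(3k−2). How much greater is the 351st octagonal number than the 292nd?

113693

351·(3·351 − 2) = 368901 and 292·(3·292 − 2) = 255208.
Difference: 368901 − 255208 = 113693.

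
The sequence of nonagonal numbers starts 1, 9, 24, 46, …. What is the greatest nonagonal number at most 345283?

344301

Solve n(7n−5)/2 ≤ 345283 for integer n.
n = 314 gives 344301 ≤ 345283, while n = 315 gives 346500 > 345283; so the answer is 344301.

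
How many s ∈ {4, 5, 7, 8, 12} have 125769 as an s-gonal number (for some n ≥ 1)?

s = 4: P(4, 354) = 125316 and P(4, 355) = 126025; 125769 is not s-gonal.
s = 5: P(5, 289) = 125137 and P(5, 290) = 126005; 125769 is not s-gonal.
s = 7: P(7, 224) = 125104 and P(7, 225) = 126225; 125769 is not s-gonal.
s = 8: P(8, 205) = 125665 and P(8, 206) = 126896; 125769 is not s-gonal.
s = 12: P(12, 159) = 125769. ✓
Hits: s ∈ {12} → 1.

1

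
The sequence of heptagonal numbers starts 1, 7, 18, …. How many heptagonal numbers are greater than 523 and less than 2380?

The n-th heptagonal number is n(5n−3)/2.
Smallest index with value > 523: n = 15 (giving 540).
Largest index with value < 2380: n = 31 (giving 2356).
Indices 15 through 31: 17 terms.

17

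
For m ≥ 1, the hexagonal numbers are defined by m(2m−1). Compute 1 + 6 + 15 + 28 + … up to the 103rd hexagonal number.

Σ i(2i−1) = 2Σi² − Σi over i = 1..103.
Σi = 5356 and Σi² = 369564.
2·369564 − 1·5356 = 733772.

733772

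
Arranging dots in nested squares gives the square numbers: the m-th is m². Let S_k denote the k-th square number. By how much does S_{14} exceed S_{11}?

75

14² = 196 and 11² = 121.
Difference: 196 − 121 = 75.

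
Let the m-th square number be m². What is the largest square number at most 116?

100

Solve n² ≤ 116 for integer n.
n = 10 gives 100 ≤ 116, while n = 11 gives 121 > 116; so the answer is 100.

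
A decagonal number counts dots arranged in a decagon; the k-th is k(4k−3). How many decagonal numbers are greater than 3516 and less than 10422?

The n-th decagonal number is n(4n−3).
Smallest index with value > 3516: n = 31 (giving 3751).
Largest index with value < 10422: n = 51 (giving 10251).
Indices 31 through 51: 21 terms.

21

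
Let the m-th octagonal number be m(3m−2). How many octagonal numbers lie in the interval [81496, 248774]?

The n-th octagonal number is n(3n−2).
Smallest index with value ≥ 81496: n = 166 (giving 82336).
Largest index with value ≤ 248774: n = 288 (giving 248256).
Indices 166 through 288: 123 terms.

123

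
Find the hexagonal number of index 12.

276

12·(2·12 − 1) = 12·23 = 276.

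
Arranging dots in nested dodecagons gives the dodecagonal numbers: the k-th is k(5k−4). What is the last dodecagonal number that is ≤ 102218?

101673

Solve n(5n−4) ≤ 102218 for integer n.
n = 143 gives 101673 ≤ 102218, while n = 144 gives 103104 > 102218; so the answer is 101673.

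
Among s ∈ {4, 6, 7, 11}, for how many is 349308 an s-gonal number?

s = 4: P(4, 591) = 349281 and P(4, 592) = 350464; 349308 is not s-gonal.
s = 6: P(6, 418) = 349030 and P(6, 419) = 350703; 349308 is not s-gonal.
s = 7: P(7, 374) = 349129 and P(7, 375) = 351000; 349308 is not s-gonal.
s = 11: P(11, 279) = 349308. ✓
Hits: s ∈ {11} → 1.

1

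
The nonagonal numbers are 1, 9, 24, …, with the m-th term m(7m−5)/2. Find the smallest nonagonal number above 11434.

11629

Solve n(7n−5)/2 > 11434 for integer n.
The largest n with value ≤ 11434 is 57 (since 11229 ≤ 11434 < 11629), so the first above is n = 58, value 11629.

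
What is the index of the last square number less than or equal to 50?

7

Solve n² ≤ 50 for integer n.
n = 7 gives 49 ≤ 50, while n = 8 gives 64 > 50; so the answer is index 7.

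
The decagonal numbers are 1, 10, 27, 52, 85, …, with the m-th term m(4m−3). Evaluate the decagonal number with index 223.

198247

The 223rd decagonal number is n(4n−3) with n = 223.
223·(4·223 − 3) = 223·889 = 198247.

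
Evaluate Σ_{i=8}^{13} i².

Σ_{i=8}^{13} i² = 819 − 140 = 679.

679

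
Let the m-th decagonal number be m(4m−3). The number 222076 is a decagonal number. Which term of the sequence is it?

236

Set n(4n−3) = 222076, giving 4n² − 3n − 222076 = 0.
The discriminant is 9 + 16·222076 = 3553225, and √3553225 = 1885.
So n = (3 + 1885) / 8 = 1888/8 = 236.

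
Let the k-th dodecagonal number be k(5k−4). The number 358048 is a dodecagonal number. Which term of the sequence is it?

Set n(5n−4) = 358048, giving 5n² − 4n − 358048 = 0.
The discriminant is 16 + 20·358048 = 7160976, and √7160976 = 2676.
So n = (4 + 2676) / 10 = 2680/10 = 268.
Check: 268·(5·268 − 4) = 358048. ✓

268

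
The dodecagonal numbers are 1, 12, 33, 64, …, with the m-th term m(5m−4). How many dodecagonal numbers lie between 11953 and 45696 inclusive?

47

The n-th dodecagonal number is n(5n−4).
Smallest index with value ≥ 11953: n = 50 (giving 12300).
Largest index with value ≤ 45696: n = 96 (giving 45696).
Indices 50 through 96: 47 terms.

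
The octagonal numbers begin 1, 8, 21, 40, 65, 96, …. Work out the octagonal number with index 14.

The 14th octagonal number is n(3n−2) with n = 14.
14·(3·14 − 2) = 14·40 = 560.

560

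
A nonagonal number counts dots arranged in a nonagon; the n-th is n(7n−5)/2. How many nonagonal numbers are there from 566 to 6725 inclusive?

31

The n-th nonagonal number is n(7n−5)/2.
Smallest index with value ≥ 566: n = 14 (giving 651).
Largest index with value ≤ 6725: n = 44 (giving 6666).
Indices 14 through 44: 31 terms.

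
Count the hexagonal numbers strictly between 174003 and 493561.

The n-th hexagonal number is n(2n−1).
Smallest index with value > 174003: n = 296 (giving 174936).
Largest index with value < 493561: n = 497 (giving 493521).
Indices 296 through 497: 202 terms.

202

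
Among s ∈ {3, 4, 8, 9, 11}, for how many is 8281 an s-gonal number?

s = 3: P(3, 128) = 8256 and P(3, 129) = 8385; 8281 is not s-gonal.
s = 4: P(4, 91) = 8281. ✓
s = 8: P(8, 52) = 8008 and P(8, 53) = 8321; 8281 is not s-gonal.
s = 9: P(9, 49) = 8281. ✓
s = 11: P(11, 43) = 8170 and P(11, 44) = 8558; 8281 is not s-gonal.
Hits: s ∈ {4, 9} → 2.

2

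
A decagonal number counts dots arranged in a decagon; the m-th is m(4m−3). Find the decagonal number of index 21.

1701

21·(4·21 − 3) = 21·81 = 1701.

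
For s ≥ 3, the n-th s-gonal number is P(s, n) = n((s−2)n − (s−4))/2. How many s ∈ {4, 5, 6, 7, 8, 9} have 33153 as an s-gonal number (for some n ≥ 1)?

1

s = 4: P(4, 182) = 33124 and P(4, 183) = 33489; 33153 is not s-gonal.
s = 5: P(5, 148) = 32782 and P(5, 149) = 33227; 33153 is not s-gonal.
s = 6: P(6, 129) = 33153. ✓
s = 7: P(7, 115) = 32890 and P(7, 116) = 33466; 33153 is not s-gonal.
s = 8: P(8, 105) = 32865 and P(8, 106) = 33496; 33153 is not s-gonal.
s = 9: P(9, 97) = 32689 and P(9, 98) = 33369; 33153 is not s-gonal.
Hits: s ∈ {6} → 1.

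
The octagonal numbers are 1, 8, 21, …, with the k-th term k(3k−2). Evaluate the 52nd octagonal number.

8008

The 52nd octagonal number is n(3n−2) with n = 52.
52·(3·52 − 2) = 52·154 = 8008.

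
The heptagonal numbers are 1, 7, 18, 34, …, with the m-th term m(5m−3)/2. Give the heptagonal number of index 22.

22·(5·22 − 3)/2 = 22·107/2 = 1177.

1177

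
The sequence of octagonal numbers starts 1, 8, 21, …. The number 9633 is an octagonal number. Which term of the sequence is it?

57

Set n(3n−2) = 9633, giving 3n² − 2n − 9633 = 0.
The discriminant is 4 + 12·9633 = 115600, and √115600 = 340.
So n = (2 + 340) / 6 = 342/6 = 57.
Check: 57·(3·57 − 2) = 9633. ✓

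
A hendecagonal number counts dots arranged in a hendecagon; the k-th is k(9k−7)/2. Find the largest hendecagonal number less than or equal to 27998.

Solve n(9n−7)/2 ≤ 27998 for integer n.
n = 79 gives 27808 ≤ 27998, while n = 80 gives 28520 > 27998; so the answer is 27808.

27808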